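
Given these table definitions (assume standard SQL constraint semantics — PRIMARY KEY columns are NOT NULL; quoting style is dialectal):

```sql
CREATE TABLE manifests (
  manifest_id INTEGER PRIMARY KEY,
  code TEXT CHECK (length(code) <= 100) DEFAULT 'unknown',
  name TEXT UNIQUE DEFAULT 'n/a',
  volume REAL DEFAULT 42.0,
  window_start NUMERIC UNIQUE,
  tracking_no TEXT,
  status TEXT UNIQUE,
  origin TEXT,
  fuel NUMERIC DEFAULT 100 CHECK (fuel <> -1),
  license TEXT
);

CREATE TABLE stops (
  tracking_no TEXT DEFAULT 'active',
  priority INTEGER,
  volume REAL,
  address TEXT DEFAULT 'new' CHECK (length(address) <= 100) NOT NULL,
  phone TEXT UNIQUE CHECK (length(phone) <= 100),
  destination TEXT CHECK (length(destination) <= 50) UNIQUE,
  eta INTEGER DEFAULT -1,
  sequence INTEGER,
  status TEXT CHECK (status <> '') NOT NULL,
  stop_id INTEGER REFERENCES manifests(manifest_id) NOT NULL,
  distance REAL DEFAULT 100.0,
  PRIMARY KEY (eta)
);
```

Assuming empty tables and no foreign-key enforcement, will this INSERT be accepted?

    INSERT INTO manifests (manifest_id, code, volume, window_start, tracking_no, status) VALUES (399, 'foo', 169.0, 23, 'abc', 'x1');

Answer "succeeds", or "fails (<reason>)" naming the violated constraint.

succeeds

NOT NULL columns: manifest_id is supplied.
CHECK constraints: 'foo' satisfies (length(code) <= 100).
No constraint is violated.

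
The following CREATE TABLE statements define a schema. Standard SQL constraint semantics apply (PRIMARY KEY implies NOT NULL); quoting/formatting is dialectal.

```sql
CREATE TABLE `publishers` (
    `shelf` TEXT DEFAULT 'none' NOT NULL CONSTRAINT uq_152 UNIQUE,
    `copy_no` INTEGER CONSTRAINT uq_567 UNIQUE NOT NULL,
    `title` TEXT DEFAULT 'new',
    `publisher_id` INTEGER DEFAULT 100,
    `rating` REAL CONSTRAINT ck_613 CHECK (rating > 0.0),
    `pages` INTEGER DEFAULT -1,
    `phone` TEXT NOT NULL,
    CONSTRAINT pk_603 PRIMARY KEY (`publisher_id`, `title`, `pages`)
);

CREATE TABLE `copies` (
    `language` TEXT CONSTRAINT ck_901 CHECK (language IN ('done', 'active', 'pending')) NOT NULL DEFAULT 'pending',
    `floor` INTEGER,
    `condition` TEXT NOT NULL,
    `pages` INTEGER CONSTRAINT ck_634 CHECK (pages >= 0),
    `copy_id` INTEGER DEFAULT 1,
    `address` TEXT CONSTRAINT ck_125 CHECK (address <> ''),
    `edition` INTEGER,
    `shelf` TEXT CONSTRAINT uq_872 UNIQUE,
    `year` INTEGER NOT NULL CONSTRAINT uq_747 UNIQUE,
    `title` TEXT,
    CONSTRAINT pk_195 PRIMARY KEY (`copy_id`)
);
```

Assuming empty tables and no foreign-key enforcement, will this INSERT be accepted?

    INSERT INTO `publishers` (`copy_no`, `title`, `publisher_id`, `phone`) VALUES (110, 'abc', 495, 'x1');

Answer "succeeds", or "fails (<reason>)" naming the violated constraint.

NOT NULL columns: copy_no is supplied; pages defaults to -1; phone is supplied; publisher_id is supplied; shelf defaults to 'none'; title is supplied.
No constraint is violated.

succeeds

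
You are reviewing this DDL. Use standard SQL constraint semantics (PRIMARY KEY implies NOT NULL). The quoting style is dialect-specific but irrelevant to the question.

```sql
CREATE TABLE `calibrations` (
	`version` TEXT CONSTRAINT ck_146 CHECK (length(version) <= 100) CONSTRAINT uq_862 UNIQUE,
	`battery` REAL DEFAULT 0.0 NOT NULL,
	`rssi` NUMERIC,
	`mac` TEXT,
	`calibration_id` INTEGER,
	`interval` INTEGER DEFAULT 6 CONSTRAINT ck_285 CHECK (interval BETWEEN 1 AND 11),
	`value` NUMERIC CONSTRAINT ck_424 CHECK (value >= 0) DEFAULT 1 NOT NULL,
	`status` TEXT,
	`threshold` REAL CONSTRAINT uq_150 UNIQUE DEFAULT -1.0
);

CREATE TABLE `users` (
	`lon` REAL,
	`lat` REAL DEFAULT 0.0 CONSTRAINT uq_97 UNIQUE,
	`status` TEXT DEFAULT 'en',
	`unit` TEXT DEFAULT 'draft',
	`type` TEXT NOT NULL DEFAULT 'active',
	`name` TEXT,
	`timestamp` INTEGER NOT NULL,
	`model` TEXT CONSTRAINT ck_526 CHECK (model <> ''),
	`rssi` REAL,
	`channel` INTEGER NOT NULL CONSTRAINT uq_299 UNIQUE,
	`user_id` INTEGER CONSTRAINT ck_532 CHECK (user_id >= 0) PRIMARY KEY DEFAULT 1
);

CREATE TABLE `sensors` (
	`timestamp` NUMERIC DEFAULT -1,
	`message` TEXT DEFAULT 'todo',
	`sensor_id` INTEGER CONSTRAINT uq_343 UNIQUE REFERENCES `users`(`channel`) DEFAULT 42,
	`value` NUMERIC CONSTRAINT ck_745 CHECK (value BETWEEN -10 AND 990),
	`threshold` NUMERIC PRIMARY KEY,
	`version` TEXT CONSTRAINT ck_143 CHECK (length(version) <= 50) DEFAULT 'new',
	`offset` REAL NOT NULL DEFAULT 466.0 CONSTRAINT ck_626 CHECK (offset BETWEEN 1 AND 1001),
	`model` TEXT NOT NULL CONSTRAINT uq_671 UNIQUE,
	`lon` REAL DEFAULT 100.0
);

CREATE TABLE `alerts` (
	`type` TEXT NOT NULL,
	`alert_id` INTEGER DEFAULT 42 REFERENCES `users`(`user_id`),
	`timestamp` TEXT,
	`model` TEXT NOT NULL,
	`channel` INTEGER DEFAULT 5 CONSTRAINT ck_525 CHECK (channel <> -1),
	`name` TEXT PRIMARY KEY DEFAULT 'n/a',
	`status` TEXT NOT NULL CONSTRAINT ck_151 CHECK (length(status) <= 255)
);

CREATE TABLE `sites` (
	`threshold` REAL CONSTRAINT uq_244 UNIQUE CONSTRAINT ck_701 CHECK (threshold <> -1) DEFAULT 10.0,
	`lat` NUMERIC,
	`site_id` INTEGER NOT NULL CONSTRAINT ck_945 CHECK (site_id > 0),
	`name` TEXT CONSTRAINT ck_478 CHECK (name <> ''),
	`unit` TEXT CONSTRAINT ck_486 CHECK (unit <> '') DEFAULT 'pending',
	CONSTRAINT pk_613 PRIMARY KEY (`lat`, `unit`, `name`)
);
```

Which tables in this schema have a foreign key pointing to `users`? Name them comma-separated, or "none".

sensors, alerts

- sensors.sensor_id references users(channel).
- alerts.alert_id references users(user_id).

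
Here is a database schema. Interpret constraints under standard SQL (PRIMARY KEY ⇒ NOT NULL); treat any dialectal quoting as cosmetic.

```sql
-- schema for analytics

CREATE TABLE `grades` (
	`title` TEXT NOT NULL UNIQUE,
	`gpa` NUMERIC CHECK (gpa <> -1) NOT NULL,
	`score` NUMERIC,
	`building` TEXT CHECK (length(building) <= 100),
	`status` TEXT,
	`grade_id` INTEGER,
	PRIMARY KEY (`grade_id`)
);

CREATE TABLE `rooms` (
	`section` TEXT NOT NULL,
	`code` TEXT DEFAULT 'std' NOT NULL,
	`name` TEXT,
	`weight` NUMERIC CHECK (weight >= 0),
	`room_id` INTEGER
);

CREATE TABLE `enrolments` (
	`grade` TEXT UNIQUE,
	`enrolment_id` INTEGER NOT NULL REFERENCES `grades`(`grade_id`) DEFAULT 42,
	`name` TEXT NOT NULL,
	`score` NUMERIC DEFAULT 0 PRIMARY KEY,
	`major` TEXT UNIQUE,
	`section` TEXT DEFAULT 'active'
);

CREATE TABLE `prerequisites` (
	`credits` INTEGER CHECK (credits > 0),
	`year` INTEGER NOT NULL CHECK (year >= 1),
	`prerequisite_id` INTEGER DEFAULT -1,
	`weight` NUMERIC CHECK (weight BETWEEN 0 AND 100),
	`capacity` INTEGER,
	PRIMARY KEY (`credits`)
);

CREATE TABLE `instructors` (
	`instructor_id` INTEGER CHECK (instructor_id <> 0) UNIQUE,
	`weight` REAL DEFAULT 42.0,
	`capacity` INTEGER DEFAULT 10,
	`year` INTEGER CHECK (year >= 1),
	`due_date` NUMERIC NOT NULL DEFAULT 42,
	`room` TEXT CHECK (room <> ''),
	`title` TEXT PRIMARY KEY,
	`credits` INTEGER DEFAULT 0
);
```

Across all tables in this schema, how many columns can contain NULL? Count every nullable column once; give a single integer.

grades: 3 nullable (score, building, status — PK (grade_id) and explicit NOT NULL columns excluded).
rooms: 3 nullable (name, weight, room_id — PK none and explicit NOT NULL columns excluded).
enrolments: 3 nullable (grade, major, section — PK (score) and explicit NOT NULL columns excluded).
prerequisites: 3 nullable (prerequisite_id, weight, capacity — PK (credits) and explicit NOT NULL columns excluded).
instructors: 6 nullable (instructor_id, weight, capacity, year, room, credits — PK (title) and explicit NOT NULL columns excluded).
Total: 3 + 3 + 3 + 3 + 6 = 18.

18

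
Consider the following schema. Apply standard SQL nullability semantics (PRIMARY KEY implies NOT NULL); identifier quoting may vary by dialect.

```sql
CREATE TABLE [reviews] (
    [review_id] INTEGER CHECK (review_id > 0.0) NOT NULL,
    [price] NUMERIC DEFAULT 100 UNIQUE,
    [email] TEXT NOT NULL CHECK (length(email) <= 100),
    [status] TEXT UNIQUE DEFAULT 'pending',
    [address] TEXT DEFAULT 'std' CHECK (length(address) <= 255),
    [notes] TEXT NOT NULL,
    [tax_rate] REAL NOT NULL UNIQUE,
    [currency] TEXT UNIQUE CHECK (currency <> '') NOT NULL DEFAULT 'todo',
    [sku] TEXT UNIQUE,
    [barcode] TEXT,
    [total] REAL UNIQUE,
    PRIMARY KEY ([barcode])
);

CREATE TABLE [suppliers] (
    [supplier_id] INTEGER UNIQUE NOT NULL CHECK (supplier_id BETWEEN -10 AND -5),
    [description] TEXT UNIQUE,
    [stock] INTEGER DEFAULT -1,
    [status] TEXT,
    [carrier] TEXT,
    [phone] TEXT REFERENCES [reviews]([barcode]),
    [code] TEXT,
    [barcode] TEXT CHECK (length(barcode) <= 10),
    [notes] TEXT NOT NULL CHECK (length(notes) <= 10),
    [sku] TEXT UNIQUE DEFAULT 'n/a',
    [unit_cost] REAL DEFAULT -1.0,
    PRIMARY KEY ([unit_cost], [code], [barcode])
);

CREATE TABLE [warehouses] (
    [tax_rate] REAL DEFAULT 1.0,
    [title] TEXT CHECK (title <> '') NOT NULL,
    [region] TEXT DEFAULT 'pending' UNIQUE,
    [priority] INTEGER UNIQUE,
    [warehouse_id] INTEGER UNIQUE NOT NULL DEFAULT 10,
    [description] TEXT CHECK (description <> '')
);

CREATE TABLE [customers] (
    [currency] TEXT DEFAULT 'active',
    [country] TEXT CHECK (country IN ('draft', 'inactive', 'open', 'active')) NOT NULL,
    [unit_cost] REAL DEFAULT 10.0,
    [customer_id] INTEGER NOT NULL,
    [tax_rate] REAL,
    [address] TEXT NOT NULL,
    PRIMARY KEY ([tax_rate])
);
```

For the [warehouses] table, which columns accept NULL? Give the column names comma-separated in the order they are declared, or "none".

- tax_rate: DEFAULT only fills an omitted column; an explicit NULL is still allowed → nullable.
- title: declared NOT NULL → not nullable.
- region: UNIQUE does not imply NOT NULL → nullable.
- priority: UNIQUE does not imply NOT NULL → nullable.
- warehouse_id: declared NOT NULL → not nullable.
- description: CHECK does not forbid NULL (a CHECK constraint passes when its expression is NULL) → nullable.

tax_rate, region, priority, description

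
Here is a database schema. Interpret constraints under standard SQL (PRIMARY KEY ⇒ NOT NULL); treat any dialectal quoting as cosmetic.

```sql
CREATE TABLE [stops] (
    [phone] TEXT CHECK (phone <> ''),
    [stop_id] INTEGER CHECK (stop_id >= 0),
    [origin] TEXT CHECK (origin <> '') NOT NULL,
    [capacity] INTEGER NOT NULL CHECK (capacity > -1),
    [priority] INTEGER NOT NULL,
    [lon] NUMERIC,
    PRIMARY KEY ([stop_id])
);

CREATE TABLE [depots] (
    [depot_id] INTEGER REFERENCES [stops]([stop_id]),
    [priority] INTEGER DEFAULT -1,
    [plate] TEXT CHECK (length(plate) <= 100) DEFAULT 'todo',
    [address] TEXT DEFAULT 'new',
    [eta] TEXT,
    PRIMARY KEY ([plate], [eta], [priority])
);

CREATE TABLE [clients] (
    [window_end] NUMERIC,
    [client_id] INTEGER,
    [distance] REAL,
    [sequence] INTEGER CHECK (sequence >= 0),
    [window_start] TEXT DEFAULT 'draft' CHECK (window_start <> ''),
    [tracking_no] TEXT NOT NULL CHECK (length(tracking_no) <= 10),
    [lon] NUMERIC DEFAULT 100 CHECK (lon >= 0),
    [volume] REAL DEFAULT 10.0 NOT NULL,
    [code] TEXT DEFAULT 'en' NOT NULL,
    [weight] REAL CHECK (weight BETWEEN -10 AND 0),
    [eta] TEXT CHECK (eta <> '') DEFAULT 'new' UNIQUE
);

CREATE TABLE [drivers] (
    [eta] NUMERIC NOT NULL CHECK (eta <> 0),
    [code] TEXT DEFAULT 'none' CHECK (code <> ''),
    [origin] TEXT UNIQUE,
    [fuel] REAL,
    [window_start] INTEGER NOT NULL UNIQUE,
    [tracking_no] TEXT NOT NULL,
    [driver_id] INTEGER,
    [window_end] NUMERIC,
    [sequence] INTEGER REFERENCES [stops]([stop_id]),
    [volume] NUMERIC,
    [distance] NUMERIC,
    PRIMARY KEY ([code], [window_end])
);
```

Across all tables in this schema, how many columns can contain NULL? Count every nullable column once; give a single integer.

18

stops: 2 nullable (phone, lon — PK (stop_id) and explicit NOT NULL columns excluded).
depots: 2 nullable (depot_id, address — PK (plate, eta, priority) and explicit NOT NULL columns excluded).
clients: 8 nullable (window_end, client_id, distance, sequence, window_start, lon, weight, eta — PK none and explicit NOT NULL columns excluded).
drivers: 6 nullable (origin, fuel, driver_id, sequence, volume, distance — PK (code, window_end) and explicit NOT NULL columns excluded).
Total: 2 + 2 + 8 + 6 = 18.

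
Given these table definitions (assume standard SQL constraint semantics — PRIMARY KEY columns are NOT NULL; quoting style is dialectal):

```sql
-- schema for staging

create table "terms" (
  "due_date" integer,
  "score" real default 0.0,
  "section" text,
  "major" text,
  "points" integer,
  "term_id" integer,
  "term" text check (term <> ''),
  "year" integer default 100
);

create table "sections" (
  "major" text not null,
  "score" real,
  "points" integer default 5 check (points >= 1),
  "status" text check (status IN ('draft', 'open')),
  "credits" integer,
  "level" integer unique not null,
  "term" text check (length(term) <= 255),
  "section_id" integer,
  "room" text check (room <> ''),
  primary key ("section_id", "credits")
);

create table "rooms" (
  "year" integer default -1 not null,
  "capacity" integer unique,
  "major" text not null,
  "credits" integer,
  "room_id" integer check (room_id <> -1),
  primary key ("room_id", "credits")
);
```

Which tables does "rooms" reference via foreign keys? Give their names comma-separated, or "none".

No column in rooms has a REFERENCES clause.

none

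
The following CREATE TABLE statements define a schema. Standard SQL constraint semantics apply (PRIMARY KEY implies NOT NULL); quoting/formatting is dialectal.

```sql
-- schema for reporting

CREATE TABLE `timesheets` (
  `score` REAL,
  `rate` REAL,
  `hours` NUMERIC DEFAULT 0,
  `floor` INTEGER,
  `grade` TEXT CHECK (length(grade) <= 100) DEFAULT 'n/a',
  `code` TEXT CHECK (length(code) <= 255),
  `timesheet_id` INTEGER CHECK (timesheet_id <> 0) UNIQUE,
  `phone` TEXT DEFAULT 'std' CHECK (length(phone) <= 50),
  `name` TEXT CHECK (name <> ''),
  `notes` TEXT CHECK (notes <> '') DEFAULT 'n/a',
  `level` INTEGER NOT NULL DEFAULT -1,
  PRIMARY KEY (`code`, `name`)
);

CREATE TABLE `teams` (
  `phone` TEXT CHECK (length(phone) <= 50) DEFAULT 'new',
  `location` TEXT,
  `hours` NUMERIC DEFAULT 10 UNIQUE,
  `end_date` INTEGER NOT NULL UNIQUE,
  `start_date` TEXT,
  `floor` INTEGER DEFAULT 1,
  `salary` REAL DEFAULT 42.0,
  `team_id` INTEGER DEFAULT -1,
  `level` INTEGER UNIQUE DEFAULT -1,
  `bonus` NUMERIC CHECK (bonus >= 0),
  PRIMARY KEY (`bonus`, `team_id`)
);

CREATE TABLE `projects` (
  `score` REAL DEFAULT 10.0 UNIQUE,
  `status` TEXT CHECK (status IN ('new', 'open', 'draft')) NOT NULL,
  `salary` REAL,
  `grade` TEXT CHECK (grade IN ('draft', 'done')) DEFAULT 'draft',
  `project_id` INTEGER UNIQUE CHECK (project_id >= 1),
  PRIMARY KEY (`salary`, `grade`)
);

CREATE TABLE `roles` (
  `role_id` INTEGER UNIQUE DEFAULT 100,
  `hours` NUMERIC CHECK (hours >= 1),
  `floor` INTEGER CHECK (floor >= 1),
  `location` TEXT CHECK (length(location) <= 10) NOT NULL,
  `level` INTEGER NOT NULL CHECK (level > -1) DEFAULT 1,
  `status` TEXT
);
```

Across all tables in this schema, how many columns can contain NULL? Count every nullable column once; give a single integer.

timesheets: 8 nullable (score, rate, hours, floor, grade, timesheet_id, phone, notes — PK (code, name) and explicit NOT NULL columns excluded).
teams: 7 nullable (phone, location, hours, start_date, floor, salary, level — PK (bonus, team_id) and explicit NOT NULL columns excluded).
projects: 2 nullable (score, project_id — PK (salary, grade) and explicit NOT NULL columns excluded).
roles: 4 nullable (role_id, hours, floor, status — PK none and explicit NOT NULL columns excluded).
Total: 8 + 7 + 2 + 4 = 21.

21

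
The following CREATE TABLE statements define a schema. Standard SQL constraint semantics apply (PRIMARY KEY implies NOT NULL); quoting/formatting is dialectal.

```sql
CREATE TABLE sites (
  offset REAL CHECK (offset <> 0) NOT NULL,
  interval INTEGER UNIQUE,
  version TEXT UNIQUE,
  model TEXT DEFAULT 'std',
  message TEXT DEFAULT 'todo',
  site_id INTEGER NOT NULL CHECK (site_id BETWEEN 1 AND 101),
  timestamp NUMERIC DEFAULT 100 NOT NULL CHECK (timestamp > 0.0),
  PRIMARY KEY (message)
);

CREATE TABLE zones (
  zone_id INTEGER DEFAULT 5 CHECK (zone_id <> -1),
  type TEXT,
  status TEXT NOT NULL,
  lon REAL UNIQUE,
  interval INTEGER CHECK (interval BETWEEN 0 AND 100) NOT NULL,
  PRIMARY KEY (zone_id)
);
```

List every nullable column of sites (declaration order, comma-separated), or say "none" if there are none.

interval, version, model

- offset: declared NOT NULL → not nullable.
- interval: UNIQUE does not imply NOT NULL → nullable.
- version: UNIQUE does not imply NOT NULL → nullable.
- model: DEFAULT only fills an omitted column; an explicit NULL is still allowed → nullable.
- message: part of the PRIMARY KEY, which implies NOT NULL → not nullable.
- site_id: declared NOT NULL → not nullable.
- timestamp: declared NOT NULL → not nullable.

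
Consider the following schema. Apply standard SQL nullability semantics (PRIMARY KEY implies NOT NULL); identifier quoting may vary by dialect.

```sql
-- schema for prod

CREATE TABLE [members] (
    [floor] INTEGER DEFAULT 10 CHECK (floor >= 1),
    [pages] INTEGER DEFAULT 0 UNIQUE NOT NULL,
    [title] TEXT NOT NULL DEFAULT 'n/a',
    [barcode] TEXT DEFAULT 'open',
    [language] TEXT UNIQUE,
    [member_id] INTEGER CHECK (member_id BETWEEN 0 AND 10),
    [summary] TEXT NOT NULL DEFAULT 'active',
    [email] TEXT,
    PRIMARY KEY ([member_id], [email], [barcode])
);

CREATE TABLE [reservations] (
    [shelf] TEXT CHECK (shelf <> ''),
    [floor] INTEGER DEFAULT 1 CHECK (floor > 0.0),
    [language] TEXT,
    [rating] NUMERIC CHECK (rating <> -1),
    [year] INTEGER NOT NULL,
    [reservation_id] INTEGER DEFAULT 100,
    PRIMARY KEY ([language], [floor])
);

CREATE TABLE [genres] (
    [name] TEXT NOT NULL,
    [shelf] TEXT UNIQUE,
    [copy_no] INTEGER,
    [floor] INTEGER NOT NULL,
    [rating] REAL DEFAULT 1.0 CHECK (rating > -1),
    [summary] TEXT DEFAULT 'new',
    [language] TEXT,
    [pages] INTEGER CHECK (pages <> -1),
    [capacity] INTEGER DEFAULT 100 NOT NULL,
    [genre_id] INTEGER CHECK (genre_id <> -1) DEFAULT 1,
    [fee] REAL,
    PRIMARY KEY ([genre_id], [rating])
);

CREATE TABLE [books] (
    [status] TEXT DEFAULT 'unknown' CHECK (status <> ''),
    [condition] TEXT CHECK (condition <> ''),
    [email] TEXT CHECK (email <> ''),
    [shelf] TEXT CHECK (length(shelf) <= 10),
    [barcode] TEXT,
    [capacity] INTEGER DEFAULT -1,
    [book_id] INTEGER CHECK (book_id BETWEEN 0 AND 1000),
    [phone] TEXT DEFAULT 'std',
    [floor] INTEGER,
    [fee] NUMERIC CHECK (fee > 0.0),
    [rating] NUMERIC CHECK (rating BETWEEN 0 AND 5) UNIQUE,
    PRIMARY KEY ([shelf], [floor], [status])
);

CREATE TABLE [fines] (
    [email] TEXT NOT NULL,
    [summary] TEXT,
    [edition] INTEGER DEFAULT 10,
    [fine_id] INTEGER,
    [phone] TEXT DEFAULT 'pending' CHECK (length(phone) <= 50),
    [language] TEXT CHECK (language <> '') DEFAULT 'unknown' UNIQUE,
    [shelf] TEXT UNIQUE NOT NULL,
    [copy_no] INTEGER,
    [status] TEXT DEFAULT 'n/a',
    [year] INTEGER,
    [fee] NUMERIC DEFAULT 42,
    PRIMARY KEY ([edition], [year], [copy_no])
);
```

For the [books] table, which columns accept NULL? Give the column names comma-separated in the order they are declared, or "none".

condition, email, barcode, capacity, book_id, phone, fee, rating

- status: part of the PRIMARY KEY, which implies NOT NULL → not nullable.
- condition: CHECK does not forbid NULL (a CHECK constraint passes when its expression is NULL) → nullable.
- email: CHECK does not forbid NULL (a CHECK constraint passes when its expression is NULL) → nullable.
- shelf: part of the PRIMARY KEY, which implies NOT NULL → not nullable.
- barcode: no NOT NULL constraint applies → nullable.
- capacity: DEFAULT only fills an omitted column; an explicit NULL is still allowed → nullable.
- book_id: CHECK does not forbid NULL (a CHECK constraint passes when its expression is NULL) → nullable.
- phone: DEFAULT only fills an omitted column; an explicit NULL is still allowed → nullable.
- floor: part of the PRIMARY KEY, which implies NOT NULL → not nullable.
- fee: CHECK does not forbid NULL (a CHECK constraint passes when its expression is NULL) → nullable.
- rating: CHECK does not forbid NULL (a CHECK constraint passes when its expression is NULL) → nullable.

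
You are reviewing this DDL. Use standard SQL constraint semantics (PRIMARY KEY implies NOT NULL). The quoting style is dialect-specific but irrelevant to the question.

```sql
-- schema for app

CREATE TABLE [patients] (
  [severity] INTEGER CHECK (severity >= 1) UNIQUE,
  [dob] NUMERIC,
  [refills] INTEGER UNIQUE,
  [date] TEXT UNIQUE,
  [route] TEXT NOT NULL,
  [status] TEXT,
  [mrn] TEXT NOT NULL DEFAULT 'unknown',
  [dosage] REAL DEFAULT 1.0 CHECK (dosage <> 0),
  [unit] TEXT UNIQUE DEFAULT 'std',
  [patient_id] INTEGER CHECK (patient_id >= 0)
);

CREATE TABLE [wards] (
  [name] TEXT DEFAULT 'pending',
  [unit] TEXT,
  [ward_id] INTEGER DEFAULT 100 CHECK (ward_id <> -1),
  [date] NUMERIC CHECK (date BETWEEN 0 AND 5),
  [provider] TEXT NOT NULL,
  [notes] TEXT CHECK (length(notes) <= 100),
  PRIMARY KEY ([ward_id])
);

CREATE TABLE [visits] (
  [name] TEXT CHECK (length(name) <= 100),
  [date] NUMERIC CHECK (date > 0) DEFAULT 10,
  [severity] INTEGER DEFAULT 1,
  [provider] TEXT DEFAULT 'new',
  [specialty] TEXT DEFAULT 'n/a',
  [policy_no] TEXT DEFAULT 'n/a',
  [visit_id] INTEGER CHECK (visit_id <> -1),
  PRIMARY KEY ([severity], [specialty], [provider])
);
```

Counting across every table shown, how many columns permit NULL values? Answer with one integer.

16

patients: 8 nullable (severity, dob, refills, date, status, dosage, unit, patient_id — PK none and explicit NOT NULL columns excluded).
wards: 4 nullable (name, unit, date, notes — PK (ward_id) and explicit NOT NULL columns excluded).
visits: 4 nullable (name, date, policy_no, visit_id — PK (severity, specialty, provider) and explicit NOT NULL columns excluded).
Total: 8 + 4 + 4 = 16.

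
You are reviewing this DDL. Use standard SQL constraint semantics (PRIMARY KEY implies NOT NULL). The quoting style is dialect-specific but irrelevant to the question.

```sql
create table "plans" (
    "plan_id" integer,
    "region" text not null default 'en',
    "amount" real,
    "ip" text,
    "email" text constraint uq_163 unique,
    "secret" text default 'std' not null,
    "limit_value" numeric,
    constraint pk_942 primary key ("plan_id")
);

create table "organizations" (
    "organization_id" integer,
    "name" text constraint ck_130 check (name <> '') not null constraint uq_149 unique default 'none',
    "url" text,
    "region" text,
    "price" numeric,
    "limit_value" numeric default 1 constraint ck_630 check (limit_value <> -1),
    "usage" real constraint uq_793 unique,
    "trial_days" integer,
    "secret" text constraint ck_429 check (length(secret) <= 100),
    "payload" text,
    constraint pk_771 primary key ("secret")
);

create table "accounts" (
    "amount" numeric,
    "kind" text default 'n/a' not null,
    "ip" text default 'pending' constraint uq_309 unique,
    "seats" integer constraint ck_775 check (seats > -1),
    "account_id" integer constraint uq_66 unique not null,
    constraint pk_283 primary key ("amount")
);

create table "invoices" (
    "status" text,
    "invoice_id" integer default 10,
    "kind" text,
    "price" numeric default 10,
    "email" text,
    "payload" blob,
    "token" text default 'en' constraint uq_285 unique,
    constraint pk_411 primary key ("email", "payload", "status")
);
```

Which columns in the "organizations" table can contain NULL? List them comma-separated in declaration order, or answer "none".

- organization_id: no NOT NULL constraint applies → nullable.
- name: declared NOT NULL → not nullable.
- url: no NOT NULL constraint applies → nullable.
- region: no NOT NULL constraint applies → nullable.
- price: no NOT NULL constraint applies → nullable.
- limit_value: CHECK does not forbid NULL (a CHECK constraint passes when its expression is NULL) → nullable.
- usage: UNIQUE does not imply NOT NULL → nullable.
- trial_days: no NOT NULL constraint applies → nullable.
- secret: part of the PRIMARY KEY, which implies NOT NULL → not nullable.
- payload: no NOT NULL constraint applies → nullable.

organization_id, url, region, price, limit_value, usage, trial_days, payload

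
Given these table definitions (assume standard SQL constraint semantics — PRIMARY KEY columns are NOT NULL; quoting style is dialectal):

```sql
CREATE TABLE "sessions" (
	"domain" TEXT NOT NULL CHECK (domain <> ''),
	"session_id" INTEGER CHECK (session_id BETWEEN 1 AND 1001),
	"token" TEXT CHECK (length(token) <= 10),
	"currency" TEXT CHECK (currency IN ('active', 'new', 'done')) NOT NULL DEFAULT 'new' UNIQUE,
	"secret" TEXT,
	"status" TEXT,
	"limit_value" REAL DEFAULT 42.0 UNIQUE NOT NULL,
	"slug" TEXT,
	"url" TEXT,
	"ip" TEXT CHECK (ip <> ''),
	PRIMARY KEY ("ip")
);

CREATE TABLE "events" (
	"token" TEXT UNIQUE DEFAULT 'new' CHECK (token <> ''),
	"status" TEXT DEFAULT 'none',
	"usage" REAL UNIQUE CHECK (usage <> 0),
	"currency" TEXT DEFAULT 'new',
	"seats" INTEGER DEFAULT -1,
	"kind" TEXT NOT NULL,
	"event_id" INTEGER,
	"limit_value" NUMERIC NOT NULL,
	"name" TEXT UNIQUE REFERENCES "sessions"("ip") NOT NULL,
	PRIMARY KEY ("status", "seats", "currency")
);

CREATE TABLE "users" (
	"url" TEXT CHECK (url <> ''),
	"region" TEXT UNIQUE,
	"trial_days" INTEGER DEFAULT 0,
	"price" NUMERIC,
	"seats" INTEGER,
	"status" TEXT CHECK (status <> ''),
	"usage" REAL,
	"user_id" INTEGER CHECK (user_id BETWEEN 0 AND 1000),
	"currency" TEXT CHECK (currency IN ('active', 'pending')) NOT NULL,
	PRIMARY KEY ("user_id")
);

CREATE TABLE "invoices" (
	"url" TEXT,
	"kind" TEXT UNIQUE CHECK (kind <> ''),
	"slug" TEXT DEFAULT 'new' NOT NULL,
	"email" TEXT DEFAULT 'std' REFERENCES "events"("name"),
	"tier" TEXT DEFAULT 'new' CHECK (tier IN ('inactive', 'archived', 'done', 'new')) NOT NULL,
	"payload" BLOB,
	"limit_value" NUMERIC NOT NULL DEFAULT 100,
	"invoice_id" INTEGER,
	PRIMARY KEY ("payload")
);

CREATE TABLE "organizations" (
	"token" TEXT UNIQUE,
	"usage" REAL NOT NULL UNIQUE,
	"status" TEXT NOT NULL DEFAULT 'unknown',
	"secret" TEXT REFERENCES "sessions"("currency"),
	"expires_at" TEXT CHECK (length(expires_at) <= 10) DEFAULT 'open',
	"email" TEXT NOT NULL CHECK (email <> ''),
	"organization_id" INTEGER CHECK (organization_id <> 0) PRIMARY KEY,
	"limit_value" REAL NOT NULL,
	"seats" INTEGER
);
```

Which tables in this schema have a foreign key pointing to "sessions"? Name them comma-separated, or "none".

events, organizations

- events.name references sessions(ip).
- organizations.secret references sessions(currency).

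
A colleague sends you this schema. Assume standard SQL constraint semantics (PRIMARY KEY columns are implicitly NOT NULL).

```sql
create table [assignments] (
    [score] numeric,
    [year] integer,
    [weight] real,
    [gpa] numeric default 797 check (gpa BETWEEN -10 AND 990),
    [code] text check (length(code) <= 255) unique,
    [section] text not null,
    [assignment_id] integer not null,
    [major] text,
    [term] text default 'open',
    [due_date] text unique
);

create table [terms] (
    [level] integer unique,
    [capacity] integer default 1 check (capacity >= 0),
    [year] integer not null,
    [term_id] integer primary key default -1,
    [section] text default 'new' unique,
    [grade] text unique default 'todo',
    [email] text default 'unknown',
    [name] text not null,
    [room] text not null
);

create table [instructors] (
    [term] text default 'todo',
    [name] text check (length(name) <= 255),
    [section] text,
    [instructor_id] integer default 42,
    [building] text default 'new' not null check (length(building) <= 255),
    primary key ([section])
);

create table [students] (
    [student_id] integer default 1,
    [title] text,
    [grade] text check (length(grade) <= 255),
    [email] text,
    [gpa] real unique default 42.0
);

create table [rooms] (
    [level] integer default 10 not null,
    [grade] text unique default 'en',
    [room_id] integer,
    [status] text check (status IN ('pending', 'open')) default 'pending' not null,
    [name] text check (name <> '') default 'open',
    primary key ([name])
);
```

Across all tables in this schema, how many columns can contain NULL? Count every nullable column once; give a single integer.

23

assignments: 8 nullable (score, year, weight, gpa, code, major, term, due_date — PK none and explicit NOT NULL columns excluded).
terms: 5 nullable (level, capacity, section, grade, email — PK (term_id) and explicit NOT NULL columns excluded).
instructors: 3 nullable (term, name, instructor_id — PK (section) and explicit NOT NULL columns excluded).
students: 5 nullable (student_id, title, grade, email, gpa — PK none and explicit NOT NULL columns excluded).
rooms: 2 nullable (grade, room_id — PK (name) and explicit NOT NULL columns excluded).
Total: 8 + 5 + 3 + 5 + 2 = 23.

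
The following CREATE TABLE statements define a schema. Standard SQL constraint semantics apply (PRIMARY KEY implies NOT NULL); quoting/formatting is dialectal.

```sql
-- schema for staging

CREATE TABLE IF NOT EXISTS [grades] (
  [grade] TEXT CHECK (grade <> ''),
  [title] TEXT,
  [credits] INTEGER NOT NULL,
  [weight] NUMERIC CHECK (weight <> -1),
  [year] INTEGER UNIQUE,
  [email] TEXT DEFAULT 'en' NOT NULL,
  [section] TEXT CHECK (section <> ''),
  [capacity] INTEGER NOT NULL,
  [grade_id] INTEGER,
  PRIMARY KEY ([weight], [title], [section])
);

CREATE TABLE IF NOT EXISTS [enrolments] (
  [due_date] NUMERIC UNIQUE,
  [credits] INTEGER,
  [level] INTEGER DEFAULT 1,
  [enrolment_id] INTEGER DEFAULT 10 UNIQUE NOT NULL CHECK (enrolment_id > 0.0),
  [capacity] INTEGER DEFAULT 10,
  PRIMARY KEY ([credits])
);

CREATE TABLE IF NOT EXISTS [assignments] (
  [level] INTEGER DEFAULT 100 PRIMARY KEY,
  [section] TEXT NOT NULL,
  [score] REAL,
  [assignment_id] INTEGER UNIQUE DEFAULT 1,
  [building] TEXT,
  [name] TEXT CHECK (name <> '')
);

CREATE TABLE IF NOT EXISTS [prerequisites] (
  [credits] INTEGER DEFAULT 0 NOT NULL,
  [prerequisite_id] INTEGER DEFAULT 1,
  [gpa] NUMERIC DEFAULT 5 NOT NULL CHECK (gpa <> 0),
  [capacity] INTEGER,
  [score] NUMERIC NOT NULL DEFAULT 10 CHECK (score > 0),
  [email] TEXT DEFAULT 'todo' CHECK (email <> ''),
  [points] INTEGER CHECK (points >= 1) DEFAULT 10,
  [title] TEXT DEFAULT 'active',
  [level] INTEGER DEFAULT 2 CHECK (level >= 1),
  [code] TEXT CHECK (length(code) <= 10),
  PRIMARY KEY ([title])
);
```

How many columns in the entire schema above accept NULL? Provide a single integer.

grades: 3 nullable (grade, year, grade_id — PK (weight, title, section) and explicit NOT NULL columns excluded).
enrolments: 3 nullable (due_date, level, capacity — PK (credits) and explicit NOT NULL columns excluded).
assignments: 4 nullable (score, assignment_id, building, name — PK (level) and explicit NOT NULL columns excluded).
prerequisites: 6 nullable (prerequisite_id, capacity, email, points, level, code — PK (title) and explicit NOT NULL columns excluded).
Total: 3 + 3 + 4 + 6 = 16.

16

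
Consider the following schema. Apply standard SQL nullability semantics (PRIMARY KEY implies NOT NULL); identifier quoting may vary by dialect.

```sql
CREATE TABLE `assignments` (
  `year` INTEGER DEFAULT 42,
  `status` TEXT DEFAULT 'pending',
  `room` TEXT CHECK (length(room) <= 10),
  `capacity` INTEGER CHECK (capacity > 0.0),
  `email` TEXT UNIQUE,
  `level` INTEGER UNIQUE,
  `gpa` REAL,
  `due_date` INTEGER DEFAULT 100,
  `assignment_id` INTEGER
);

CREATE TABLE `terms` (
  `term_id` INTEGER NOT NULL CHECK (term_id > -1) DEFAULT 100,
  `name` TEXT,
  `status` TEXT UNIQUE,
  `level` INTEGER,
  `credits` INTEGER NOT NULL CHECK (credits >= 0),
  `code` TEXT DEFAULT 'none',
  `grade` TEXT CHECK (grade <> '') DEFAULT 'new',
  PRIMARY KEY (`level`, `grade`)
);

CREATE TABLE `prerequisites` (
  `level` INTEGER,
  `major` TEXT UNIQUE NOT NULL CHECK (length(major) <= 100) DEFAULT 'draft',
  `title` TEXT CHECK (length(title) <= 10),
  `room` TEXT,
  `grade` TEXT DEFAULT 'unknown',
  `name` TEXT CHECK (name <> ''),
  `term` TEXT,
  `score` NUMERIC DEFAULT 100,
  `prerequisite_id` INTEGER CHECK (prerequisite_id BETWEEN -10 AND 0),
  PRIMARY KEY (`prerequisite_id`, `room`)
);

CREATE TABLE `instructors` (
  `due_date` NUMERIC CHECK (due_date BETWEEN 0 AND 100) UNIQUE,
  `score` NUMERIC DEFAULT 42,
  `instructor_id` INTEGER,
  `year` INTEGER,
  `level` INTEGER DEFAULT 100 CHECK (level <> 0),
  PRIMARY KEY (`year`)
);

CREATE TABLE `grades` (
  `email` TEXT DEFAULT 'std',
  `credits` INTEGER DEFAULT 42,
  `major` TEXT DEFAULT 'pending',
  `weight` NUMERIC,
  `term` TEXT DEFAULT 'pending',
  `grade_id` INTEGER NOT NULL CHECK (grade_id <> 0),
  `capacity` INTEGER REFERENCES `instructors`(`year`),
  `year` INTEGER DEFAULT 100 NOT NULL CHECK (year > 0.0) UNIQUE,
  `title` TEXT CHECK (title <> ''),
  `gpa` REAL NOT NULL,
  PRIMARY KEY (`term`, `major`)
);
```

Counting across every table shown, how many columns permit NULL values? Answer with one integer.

assignments: 9 nullable (year, status, room, capacity, email, level, gpa, due_date, assignment_id — PK none and explicit NOT NULL columns excluded).
terms: 3 nullable (name, status, code — PK (level, grade) and explicit NOT NULL columns excluded).
prerequisites: 6 nullable (level, title, grade, name, term, score — PK (prerequisite_id, room) and explicit NOT NULL columns excluded).
instructors: 4 nullable (due_date, score, instructor_id, level — PK (year) and explicit NOT NULL columns excluded).
grades: 5 nullable (email, credits, weight, capacity, title — PK (term, major) and explicit NOT NULL columns excluded).
Total: 9 + 3 + 6 + 4 + 5 = 27.

27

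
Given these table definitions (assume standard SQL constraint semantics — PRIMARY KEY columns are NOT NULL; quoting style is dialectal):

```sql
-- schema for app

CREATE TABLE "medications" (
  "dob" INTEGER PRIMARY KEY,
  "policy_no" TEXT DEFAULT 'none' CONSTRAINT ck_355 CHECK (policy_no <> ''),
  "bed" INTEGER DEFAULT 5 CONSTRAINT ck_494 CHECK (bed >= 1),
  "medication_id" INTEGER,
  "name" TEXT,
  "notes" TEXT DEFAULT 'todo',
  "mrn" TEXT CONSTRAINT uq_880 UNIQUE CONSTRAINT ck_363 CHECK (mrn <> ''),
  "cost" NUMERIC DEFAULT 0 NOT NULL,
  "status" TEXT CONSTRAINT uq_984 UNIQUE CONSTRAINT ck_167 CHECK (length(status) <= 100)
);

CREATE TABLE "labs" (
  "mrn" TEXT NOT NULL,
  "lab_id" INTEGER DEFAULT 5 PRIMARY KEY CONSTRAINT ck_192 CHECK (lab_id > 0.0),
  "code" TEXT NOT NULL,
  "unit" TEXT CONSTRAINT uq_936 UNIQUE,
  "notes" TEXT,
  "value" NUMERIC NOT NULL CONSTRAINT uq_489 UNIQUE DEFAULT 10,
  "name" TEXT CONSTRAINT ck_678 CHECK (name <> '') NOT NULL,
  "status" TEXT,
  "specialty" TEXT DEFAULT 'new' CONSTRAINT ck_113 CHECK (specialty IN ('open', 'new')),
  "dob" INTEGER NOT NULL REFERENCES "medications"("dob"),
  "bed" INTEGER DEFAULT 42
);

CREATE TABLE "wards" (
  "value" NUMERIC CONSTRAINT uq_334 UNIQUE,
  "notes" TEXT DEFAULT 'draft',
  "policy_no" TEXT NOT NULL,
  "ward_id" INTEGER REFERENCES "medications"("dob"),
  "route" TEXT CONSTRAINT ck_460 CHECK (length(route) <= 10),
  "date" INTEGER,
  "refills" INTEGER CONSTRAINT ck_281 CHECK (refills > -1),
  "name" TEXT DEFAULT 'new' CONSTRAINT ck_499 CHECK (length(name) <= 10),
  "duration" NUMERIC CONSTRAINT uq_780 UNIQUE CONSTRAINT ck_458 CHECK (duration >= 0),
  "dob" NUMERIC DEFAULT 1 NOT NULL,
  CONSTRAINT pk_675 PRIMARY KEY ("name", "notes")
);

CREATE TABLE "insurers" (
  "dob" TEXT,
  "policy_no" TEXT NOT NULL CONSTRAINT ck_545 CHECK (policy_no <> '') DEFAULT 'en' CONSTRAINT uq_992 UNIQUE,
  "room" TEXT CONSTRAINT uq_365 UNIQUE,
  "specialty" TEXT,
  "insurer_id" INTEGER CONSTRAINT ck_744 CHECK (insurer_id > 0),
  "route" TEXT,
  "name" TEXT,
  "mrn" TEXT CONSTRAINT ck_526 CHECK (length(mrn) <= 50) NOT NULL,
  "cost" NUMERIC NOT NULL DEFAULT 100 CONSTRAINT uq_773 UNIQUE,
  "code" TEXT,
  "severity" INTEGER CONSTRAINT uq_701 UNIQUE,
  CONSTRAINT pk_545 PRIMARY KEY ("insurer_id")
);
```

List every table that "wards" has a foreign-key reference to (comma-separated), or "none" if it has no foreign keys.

medications

- ward_id REFERENCES medications(dob).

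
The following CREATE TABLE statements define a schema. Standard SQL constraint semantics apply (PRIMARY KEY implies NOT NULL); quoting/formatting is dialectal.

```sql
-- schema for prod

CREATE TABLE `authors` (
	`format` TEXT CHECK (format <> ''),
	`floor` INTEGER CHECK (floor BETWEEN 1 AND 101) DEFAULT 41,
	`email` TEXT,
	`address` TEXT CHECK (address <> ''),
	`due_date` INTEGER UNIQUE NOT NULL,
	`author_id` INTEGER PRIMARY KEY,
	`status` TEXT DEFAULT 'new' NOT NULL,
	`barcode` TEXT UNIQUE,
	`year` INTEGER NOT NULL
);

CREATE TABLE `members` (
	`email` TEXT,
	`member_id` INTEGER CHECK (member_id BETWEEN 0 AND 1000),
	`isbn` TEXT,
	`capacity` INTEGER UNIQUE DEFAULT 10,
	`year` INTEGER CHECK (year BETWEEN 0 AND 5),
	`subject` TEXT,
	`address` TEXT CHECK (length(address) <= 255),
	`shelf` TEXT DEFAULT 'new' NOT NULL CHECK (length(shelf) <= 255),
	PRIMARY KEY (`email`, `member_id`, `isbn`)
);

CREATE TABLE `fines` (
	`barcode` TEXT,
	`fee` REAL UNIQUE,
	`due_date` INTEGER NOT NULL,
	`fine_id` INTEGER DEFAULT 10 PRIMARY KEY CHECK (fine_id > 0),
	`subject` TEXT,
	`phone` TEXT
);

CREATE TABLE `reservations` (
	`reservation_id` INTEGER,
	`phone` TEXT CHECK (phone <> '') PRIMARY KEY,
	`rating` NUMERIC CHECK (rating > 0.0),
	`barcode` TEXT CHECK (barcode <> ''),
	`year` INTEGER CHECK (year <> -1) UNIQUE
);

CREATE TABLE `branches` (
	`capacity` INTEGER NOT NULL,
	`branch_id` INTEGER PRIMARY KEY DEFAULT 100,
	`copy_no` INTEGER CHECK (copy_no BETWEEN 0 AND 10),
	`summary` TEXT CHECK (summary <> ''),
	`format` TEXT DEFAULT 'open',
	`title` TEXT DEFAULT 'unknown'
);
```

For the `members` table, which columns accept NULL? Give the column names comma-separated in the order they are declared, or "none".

capacity, year, subject, address

- email: part of the PRIMARY KEY, which implies NOT NULL → not nullable.
- member_id: part of the PRIMARY KEY, which implies NOT NULL → not nullable.
- isbn: part of the PRIMARY KEY, which implies NOT NULL → not nullable.
- capacity: UNIQUE does not imply NOT NULL → nullable.
- year: CHECK does not forbid NULL (a CHECK constraint passes when its expression is NULL) → nullable.
- subject: no NOT NULL constraint applies → nullable.
- address: CHECK does not forbid NULL (a CHECK constraint passes when its expression is NULL) → nullable.
- shelf: declared NOT NULL → not nullable.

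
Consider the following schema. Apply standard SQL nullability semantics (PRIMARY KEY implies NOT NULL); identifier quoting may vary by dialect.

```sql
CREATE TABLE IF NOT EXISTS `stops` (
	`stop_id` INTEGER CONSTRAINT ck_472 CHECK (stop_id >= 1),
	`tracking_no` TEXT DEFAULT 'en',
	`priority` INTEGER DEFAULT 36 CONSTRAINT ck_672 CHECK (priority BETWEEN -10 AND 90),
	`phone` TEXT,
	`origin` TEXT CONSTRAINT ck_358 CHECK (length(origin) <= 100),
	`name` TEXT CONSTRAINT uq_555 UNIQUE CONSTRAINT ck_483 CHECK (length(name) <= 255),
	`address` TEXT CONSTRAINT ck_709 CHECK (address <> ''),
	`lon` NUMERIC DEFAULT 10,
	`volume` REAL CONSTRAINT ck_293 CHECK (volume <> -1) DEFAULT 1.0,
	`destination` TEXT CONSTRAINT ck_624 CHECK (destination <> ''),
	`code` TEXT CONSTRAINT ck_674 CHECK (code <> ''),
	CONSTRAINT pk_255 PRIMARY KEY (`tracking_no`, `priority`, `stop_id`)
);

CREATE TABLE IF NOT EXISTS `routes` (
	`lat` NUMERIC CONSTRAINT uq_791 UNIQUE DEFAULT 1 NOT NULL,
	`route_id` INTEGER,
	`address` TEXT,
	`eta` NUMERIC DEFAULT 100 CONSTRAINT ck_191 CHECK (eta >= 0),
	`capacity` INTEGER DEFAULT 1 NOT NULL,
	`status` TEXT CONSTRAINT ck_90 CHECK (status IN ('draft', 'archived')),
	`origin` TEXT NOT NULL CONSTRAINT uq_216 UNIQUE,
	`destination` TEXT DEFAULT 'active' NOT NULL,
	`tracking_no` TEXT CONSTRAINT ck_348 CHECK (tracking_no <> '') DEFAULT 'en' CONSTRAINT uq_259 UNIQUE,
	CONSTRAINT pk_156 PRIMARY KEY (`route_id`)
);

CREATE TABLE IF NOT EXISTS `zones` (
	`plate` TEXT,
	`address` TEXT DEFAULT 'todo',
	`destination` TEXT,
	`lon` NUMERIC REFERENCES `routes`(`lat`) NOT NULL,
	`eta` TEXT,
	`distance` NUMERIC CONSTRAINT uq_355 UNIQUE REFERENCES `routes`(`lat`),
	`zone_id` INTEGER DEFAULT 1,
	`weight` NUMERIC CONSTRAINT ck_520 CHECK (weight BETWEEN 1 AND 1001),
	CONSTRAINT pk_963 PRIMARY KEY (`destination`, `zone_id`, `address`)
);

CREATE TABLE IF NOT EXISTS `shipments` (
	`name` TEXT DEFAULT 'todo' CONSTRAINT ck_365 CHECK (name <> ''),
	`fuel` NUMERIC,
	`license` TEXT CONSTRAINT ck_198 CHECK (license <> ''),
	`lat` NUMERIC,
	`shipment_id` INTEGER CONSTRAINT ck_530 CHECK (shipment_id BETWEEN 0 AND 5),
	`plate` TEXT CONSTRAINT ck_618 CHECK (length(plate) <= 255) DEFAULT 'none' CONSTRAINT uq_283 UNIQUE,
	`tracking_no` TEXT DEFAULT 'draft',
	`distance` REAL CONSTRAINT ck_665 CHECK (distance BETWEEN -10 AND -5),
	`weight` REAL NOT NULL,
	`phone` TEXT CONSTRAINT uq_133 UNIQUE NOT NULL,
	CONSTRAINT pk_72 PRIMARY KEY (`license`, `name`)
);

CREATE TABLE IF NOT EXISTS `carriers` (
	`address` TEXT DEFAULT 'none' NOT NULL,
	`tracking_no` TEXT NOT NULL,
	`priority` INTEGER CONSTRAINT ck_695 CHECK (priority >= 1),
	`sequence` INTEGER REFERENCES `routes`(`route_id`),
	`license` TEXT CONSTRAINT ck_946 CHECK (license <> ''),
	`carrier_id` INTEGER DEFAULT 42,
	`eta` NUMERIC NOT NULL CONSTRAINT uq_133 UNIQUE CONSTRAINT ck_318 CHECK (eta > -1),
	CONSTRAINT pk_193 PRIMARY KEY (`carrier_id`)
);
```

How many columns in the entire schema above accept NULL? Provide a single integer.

25

stops: 8 nullable (phone, origin, name, address, lon, volume, destination, code — PK (tracking_no, priority, stop_id) and explicit NOT NULL columns excluded).
routes: 4 nullable (address, eta, status, tracking_no — PK (route_id) and explicit NOT NULL columns excluded).
zones: 4 nullable (plate, eta, distance, weight — PK (destination, zone_id, address) and explicit NOT NULL columns excluded).
shipments: 6 nullable (fuel, lat, shipment_id, plate, tracking_no, distance — PK (license, name) and explicit NOT NULL columns excluded).
carriers: 3 nullable (priority, sequence, license — PK (carrier_id) and explicit NOT NULL columns excluded).
Total: 8 + 4 + 4 + 6 + 3 = 25.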